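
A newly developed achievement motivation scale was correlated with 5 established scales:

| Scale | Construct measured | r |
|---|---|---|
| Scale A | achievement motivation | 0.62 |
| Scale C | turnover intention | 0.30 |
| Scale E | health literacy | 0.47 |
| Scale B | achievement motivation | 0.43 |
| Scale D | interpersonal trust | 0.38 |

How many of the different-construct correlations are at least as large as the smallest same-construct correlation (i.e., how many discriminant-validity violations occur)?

Convergent (same construct = achievement motivation): Scale A, Scale B.
Smallest convergent = 0.43. Discriminant values: 0.30, 0.47, 0.38; count ≥ 0.43 → 1.

1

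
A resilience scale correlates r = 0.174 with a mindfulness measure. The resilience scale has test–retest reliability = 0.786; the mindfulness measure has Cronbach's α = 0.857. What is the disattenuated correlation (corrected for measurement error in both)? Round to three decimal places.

0.212

r_true = r_obs / √(r_xx · r_yy) = 0.174 / √(0.786 × 0.857) = 0.174 / √0.673602 = 0.174 / 0.8207 ≈ 0.212.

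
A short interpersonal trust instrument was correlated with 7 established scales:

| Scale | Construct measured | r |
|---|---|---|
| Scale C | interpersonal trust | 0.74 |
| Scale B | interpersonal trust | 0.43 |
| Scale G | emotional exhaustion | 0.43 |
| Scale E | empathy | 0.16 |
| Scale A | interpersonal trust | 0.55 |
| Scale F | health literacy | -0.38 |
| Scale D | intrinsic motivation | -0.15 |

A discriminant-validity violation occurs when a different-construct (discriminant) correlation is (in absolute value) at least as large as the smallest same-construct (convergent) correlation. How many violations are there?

Convergent (same construct = interpersonal trust): Scale C, Scale B, Scale A.
Smallest convergent = 0.43. Discriminant |r|: 0.43, 0.16, 0.38, 0.15; count ≥ 0.43 → 1.

1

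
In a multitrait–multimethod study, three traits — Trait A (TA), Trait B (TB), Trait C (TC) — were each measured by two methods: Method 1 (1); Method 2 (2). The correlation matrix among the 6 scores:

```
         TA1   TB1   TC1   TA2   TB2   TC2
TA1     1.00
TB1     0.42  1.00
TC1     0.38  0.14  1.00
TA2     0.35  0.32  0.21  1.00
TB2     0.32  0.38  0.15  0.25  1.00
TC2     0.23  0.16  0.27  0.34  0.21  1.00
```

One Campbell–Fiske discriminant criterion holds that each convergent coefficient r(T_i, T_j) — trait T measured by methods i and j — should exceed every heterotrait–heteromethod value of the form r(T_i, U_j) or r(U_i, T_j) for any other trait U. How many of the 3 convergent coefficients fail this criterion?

0

Convergent coefficients and their comparison sets:
TA (methods 1·2): 0.35 vs {0.32, 0.32, 0.23, 0.21} → pass.
TB (methods 1·2): 0.38 vs {0.32, 0.32, 0.16, 0.15} → pass.
TC (methods 1·2): 0.27 vs {0.21, 0.23, 0.15, 0.16} → pass.
0 of 3 fail.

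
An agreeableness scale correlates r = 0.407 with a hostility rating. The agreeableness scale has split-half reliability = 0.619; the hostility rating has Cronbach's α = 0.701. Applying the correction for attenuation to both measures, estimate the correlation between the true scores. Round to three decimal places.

r_true = r_obs / √(r_xx · r_yy) = 0.407 / √(0.619 × 0.701) = 0.407 / √0.433919 = 0.407 / 0.6587 ≈ 0.618.

0.618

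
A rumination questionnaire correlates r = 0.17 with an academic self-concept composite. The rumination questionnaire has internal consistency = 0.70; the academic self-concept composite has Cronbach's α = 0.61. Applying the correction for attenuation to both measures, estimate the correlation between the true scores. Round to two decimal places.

r_true = r_obs / √(r_xx · r_yy) = 0.17 / √(0.70 × 0.61) = 0.17 / √0.4270 = 0.17 / 0.6535 ≈ 0.26.

0.26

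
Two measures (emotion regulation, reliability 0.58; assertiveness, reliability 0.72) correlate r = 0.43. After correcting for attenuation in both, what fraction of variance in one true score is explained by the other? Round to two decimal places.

0.44

Disattenuated r = 0.43 / √(0.58 × 0.72) = 0.43 / 0.6462 = 0.6654.
Shared true-score variance = 0.6654² = 0.4428 ≈ 0.44.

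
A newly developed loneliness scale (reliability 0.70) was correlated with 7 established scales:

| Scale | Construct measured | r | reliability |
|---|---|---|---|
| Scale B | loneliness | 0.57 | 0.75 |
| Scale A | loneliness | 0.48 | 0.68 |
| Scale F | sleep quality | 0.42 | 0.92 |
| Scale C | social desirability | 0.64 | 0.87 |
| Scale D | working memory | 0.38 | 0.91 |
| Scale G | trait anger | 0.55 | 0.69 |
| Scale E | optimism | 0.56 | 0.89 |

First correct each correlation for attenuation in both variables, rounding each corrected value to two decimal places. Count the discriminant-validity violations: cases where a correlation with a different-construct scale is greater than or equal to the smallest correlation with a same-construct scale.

Disattenuated r (r / √(r_scale · r_new)):
  Scale B (conv): 0.57 / √(0.75·0.70) = 0.79
  Scale A (conv): 0.48 / √(0.68·0.70) = 0.70
  Scale F (disc): 0.42 / √(0.92·0.70) = 0.52
  Scale C (disc): 0.64 / √(0.87·0.70) = 0.82
  Scale D (disc): 0.38 / √(0.91·0.70) = 0.48
  Scale G (disc): 0.55 / √(0.69·0.70) = 0.79
  Scale E (disc): 0.56 / √(0.89·0.70) = 0.71
Smallest convergent = 0.70. Discriminant values: 0.52, 0.82, 0.48, 0.79, 0.71; count ≥ 0.70 → 3.

3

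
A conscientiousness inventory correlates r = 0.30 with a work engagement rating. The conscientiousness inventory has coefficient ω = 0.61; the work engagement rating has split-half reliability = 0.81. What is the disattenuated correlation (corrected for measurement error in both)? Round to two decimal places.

r_true = r_obs / √(r_xx · r_yy) = 0.30 / √(0.61 × 0.81) = 0.30 / √0.4941 = 0.30 / 0.7029 ≈ 0.43.

0.43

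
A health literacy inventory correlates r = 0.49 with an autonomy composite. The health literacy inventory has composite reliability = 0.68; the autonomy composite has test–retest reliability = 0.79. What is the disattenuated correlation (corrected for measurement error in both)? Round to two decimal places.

0.67

r_true = r_obs / √(r_xx · r_yy) = 0.49 / √(0.68 × 0.79) = 0.49 / √0.5372 = 0.49 / 0.7329 ≈ 0.67.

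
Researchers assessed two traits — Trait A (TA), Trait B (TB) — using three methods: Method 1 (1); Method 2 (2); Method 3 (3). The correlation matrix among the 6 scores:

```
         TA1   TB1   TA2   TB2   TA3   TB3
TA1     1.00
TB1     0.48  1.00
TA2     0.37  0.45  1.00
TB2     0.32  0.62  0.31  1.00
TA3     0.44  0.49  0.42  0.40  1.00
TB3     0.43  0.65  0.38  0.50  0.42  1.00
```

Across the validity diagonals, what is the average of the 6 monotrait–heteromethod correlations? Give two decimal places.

0.50

Convergent values: 0.37, 0.44, 0.42, 0.62, 0.65, 0.50; mean = 3.00/6 = 0.50.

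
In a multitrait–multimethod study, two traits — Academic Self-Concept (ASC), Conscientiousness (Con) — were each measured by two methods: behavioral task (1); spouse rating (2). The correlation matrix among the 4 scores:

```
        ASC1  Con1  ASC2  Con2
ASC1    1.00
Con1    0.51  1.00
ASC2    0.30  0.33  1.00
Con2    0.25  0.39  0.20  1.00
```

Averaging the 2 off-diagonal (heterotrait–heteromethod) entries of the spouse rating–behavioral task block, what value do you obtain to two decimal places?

HTHM values (method 2 × method 1): 0.33, 0.25; mean = 0.58/2 = 0.29.

0.29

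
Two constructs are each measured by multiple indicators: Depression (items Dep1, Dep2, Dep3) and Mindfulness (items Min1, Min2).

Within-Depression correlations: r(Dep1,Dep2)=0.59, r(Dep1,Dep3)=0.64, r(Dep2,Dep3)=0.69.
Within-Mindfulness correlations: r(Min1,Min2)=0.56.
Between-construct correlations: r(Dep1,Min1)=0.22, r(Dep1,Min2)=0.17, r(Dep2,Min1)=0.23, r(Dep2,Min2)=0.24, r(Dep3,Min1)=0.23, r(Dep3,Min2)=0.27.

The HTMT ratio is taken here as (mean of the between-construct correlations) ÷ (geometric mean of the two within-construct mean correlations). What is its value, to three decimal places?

0.379

Between-construct mean = 1.36/6 = 0.2267.
Mean within-Dep = 1.92/3 = 0.6400; mean within-Min = 0.56/1 = 0.5600.
Geometric mean = √(0.6400 × 0.5600) = 0.5987.
HTMT = 0.2267 / 0.5987 = 0.379.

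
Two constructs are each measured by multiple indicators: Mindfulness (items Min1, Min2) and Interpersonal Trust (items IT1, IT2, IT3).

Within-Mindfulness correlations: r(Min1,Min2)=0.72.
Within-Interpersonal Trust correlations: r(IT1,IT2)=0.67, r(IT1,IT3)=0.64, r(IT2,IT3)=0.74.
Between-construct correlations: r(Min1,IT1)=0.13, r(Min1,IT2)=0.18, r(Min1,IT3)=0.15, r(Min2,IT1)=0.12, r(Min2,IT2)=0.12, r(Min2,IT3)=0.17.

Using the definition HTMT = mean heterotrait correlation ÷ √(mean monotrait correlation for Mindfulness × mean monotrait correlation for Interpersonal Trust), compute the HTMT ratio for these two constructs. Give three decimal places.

Mean heterotrait r = 0.87/6 = 0.1450.
Mean within-Min = 0.72/1 = 0.7200; mean within-IT = 2.05/3 = 0.6833.
Geometric mean = √(0.7200 × 0.6833) = 0.7014.
HTMT = 0.1450 / 0.7014 = 0.207.

0.207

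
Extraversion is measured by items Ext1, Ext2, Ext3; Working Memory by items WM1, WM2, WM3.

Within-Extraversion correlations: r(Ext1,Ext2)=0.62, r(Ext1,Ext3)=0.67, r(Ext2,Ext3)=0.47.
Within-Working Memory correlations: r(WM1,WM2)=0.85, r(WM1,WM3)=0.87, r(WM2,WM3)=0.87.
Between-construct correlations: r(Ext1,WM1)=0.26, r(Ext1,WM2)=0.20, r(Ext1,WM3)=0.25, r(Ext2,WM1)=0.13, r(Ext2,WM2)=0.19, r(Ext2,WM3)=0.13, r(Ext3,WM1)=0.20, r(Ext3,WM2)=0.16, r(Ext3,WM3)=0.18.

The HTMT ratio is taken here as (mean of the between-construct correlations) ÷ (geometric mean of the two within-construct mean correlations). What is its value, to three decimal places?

0.265

Between-construct mean = 1.70/9 = 0.1889.
Mean within-Ext = 1.76/3 = 0.5867; mean within-WM = 2.59/3 = 0.8633.
Geometric mean = √(0.5867 × 0.8633) = 0.7117.
HTMT = 0.1889 / 0.7117 = 0.265.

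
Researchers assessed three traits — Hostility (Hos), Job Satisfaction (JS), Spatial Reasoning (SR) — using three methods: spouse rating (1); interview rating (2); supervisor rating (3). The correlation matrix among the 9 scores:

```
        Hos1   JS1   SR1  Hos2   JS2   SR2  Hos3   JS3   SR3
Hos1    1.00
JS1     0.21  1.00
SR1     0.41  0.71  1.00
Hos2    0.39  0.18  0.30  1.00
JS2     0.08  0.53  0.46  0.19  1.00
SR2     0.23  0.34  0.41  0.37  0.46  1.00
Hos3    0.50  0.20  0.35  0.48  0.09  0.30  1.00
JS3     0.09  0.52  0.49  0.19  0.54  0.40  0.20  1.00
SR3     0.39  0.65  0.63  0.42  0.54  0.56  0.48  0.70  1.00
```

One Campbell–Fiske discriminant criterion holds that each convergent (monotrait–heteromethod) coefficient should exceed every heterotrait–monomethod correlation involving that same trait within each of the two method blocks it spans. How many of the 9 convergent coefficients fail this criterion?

8

Convergent coefficients and their comparison sets:
Hos (methods 1·2): 0.39 vs {0.21, 0.19, 0.41, 0.37} → fail.
Hos (methods 1·3): 0.50 vs {0.21, 0.20, 0.41, 0.48} → pass.
Hos (methods 2·3): 0.48 vs {0.19, 0.20, 0.37, 0.48} → fail.
JS (methods 1·2): 0.53 vs {0.21, 0.19, 0.71, 0.46} → fail.
JS (methods 1·3): 0.52 vs {0.21, 0.20, 0.71, 0.70} → fail.
JS (methods 2·3): 0.54 vs {0.19, 0.20, 0.46, 0.70} → fail.
SR (methods 1·2): 0.41 vs {0.41, 0.37, 0.71, 0.46} → fail.
SR (methods 1·3): 0.63 vs {0.41, 0.48, 0.71, 0.70} → fail.
SR (methods 2·3): 0.56 vs {0.37, 0.48, 0.46, 0.70} → fail.
8 of 9 fail.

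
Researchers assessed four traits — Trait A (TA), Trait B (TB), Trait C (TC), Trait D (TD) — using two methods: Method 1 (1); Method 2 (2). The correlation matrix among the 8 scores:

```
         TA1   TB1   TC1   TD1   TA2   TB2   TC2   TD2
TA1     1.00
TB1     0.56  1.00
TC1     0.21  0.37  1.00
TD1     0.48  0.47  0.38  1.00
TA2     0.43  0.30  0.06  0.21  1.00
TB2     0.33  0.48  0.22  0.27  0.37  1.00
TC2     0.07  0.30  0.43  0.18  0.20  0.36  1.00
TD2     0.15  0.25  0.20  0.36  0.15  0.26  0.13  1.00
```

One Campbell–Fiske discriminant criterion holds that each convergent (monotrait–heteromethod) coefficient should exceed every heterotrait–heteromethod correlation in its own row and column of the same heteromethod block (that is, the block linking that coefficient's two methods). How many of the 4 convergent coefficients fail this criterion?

Each convergent coefficient versus the relevant comparison correlations:
TA (methods 1·2): 0.43 vs {0.33, 0.30, 0.07, 0.06, 0.15, 0.21} → pass.
TB (methods 1·2): 0.48 vs {0.30, 0.33, 0.30, 0.22, 0.25, 0.27} → pass.
TC (methods 1·2): 0.43 vs {0.06, 0.07, 0.22, 0.30, 0.20, 0.18} → pass.
TD (methods 1·2): 0.36 vs {0.21, 0.15, 0.27, 0.25, 0.18, 0.20} → pass.
0 of 4 fail.

0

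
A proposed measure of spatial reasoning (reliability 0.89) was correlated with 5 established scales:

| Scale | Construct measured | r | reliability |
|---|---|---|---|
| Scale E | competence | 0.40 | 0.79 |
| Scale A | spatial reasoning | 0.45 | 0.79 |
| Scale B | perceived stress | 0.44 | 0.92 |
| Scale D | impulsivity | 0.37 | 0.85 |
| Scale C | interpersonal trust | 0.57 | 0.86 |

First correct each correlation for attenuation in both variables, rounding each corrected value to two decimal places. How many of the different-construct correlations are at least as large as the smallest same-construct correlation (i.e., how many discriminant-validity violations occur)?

Disattenuated r (r / √(r_scale · r_new)):
  Scale E (disc): 0.40 / √(0.79·0.89) = 0.48
  Scale A (conv): 0.45 / √(0.79·0.89) = 0.54
  Scale B (disc): 0.44 / √(0.92·0.89) = 0.49
  Scale D (disc): 0.37 / √(0.85·0.89) = 0.43
  Scale C (disc): 0.57 / √(0.86·0.89) = 0.65
Smallest convergent = 0.54. Discriminant values: 0.48, 0.49, 0.43, 0.65; count ≥ 0.54 → 1.

1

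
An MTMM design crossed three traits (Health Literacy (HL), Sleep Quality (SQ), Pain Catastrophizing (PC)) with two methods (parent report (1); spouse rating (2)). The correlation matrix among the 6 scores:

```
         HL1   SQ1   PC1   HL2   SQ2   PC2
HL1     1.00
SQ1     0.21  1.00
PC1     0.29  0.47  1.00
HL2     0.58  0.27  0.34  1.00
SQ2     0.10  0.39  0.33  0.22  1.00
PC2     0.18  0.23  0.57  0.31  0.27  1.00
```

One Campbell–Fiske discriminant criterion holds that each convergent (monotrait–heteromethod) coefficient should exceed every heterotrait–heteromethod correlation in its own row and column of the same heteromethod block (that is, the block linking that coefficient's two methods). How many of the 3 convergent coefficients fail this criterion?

Checking each validity diagonal entry against its comparison values:
HL (methods 1·2): 0.58 vs {0.10, 0.27, 0.18, 0.34} → pass.
SQ (methods 1·2): 0.39 vs {0.27, 0.10, 0.23, 0.33} → pass.
PC (methods 1·2): 0.57 vs {0.34, 0.18, 0.33, 0.23} → pass.
0 of 3 fail.

0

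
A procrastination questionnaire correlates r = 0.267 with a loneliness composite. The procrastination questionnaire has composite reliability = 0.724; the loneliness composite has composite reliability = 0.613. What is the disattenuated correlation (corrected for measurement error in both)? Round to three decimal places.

0.401

r_true = r_obs / √(r_xx · r_yy) = 0.267 / √(0.724 × 0.613) = 0.267 / √0.443812 = 0.267 / 0.6662 ≈ 0.401.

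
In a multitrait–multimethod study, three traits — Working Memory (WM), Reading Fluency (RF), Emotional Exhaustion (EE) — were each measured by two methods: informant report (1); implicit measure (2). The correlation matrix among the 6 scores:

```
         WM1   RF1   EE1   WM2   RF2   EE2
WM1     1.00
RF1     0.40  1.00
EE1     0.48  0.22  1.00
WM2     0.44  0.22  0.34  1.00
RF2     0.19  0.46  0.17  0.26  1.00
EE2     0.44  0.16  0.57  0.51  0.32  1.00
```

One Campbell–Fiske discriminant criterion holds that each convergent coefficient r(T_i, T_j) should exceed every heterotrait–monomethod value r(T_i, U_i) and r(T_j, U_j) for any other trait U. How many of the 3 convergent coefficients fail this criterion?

Each convergent coefficient versus the relevant comparison correlations:
WM (methods 1·2): 0.44 vs {0.40, 0.26, 0.48, 0.51} → fail.
RF (methods 1·2): 0.46 vs {0.40, 0.26, 0.22, 0.32} → pass.
EE (methods 1·2): 0.57 vs {0.48, 0.51, 0.22, 0.32} → pass.
1 of 3 fail.

1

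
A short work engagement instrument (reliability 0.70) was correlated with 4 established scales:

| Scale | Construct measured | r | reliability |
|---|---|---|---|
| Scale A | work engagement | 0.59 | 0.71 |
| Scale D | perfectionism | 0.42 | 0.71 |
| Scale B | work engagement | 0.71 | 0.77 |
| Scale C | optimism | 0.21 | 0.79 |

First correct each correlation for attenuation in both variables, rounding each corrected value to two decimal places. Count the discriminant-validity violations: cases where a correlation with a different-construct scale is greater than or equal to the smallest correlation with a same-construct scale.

Disattenuated r (r / √(r_scale · r_new)):
  Scale A (conv): 0.59 / √(0.71·0.70) = 0.84
  Scale D (disc): 0.42 / √(0.71·0.70) = 0.60
  Scale B (conv): 0.71 / √(0.77·0.70) = 0.97
  Scale C (disc): 0.21 / √(0.79·0.70) = 0.28
Smallest convergent = 0.84. Discriminant values: 0.60, 0.28; count ≥ 0.84 → 0.

0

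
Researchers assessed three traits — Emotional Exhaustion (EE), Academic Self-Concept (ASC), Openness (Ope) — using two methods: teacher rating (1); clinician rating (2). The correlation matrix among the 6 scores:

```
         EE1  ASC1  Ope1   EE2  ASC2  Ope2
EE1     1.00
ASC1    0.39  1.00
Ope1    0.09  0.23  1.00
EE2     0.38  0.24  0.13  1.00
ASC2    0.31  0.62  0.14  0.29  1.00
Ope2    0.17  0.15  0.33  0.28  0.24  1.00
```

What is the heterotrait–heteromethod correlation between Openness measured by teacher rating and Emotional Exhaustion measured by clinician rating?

0.13

Different traits and methods: r(Ope1, EE2) = 0.13.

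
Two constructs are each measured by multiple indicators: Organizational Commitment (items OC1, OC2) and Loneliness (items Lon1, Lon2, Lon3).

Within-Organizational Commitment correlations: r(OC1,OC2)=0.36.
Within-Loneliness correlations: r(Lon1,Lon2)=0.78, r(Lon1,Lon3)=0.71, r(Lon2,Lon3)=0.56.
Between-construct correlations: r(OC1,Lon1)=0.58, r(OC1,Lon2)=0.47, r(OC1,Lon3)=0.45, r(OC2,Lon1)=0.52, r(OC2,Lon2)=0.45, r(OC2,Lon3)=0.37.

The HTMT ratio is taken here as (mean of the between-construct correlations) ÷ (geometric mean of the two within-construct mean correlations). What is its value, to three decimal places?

0.954

Between-construct mean = 2.84/6 = 0.4733.
Mean within-OC = 0.36/1 = 0.3600; mean within-Lon = 2.05/3 = 0.6833.
Geometric mean = √(0.3600 × 0.6833) = 0.4960.
HTMT = 0.4733 / 0.4960 = 0.954.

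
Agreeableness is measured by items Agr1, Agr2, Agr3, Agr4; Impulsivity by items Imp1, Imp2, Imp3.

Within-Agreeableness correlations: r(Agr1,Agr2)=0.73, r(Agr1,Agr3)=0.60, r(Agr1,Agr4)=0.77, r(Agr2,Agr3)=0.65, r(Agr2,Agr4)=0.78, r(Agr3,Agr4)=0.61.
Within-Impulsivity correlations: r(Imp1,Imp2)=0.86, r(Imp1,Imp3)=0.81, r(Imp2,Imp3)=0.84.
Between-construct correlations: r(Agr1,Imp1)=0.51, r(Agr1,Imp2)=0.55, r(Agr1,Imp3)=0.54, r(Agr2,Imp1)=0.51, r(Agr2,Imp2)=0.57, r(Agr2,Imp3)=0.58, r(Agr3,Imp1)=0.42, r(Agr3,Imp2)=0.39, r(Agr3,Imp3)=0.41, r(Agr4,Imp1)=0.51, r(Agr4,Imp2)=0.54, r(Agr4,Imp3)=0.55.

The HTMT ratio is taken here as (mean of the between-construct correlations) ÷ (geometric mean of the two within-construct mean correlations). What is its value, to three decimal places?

0.667

Mean heterotrait r = 6.08/12 = 0.5067.
Mean within-Agr = 4.14/6 = 0.6900; mean within-Imp = 2.51/3 = 0.8367.
Geometric mean = √(0.6900 × 0.8367) = 0.7598.
HTMT = 0.5067 / 0.7598 = 0.667.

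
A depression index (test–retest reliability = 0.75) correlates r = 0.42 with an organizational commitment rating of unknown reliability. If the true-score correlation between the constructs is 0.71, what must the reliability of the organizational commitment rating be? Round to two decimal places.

r_true = r_obs / √(r_xx · r_yy) ⇒ 0.71 = 0.42 / √(0.75 · r_yy).
√(0.75 · r_yy) = 0.42 / 0.71 = 0.5915; 0.75 · r_yy = 0.3499; r_yy = 0.3499 / 0.75 ≈ 0.47.

0.47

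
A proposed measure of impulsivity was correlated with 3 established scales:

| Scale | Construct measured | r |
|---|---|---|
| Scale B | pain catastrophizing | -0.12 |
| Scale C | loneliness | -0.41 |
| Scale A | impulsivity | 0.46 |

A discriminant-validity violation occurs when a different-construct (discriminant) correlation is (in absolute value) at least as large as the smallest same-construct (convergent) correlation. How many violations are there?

0

Convergent (same construct = impulsivity): Scale A.
Smallest convergent = 0.46. Discriminant |r|: 0.12, 0.41; count ≥ 0.46 → 0.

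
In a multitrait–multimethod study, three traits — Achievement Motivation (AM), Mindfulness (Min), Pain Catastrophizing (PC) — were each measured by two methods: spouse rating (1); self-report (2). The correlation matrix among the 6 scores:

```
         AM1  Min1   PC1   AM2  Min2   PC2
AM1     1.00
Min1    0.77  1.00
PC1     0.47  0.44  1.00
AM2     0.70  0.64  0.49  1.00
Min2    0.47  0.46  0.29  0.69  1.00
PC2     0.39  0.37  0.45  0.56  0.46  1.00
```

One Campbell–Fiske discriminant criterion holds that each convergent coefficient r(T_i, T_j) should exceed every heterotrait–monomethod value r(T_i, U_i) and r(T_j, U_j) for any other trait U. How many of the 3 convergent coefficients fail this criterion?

Convergent coefficients and their comparison sets:
AM (methods 1·2): 0.70 vs {0.77, 0.69, 0.47, 0.56} → fail.
Min (methods 1·2): 0.46 vs {0.77, 0.69, 0.44, 0.46} → fail.
PC (methods 1·2): 0.45 vs {0.47, 0.56, 0.44, 0.46} → fail.
3 of 3 fail.

3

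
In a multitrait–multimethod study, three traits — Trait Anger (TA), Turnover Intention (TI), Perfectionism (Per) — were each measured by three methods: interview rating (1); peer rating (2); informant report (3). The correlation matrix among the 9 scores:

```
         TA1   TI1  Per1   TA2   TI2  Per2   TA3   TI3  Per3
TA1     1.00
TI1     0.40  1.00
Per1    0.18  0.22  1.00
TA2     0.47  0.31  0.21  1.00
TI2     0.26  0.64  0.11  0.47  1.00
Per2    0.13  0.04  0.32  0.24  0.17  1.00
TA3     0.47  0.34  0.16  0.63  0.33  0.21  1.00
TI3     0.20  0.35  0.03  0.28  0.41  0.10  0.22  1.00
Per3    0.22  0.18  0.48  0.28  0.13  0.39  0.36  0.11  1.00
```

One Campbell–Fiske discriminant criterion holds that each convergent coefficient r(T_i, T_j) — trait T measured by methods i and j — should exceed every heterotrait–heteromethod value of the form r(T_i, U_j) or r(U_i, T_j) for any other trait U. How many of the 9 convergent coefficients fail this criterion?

Convergent coefficients and their comparison sets:
TA (methods 1·2): 0.47 vs {0.26, 0.31, 0.13, 0.21} → pass.
TA (methods 1·3): 0.47 vs {0.20, 0.34, 0.22, 0.16} → pass.
TA (methods 2·3): 0.63 vs {0.28, 0.33, 0.28, 0.21} → pass.
TI (methods 1·2): 0.64 vs {0.31, 0.26, 0.04, 0.11} → pass.
TI (methods 1·3): 0.35 vs {0.34, 0.20, 0.18, 0.03} → pass.
TI (methods 2·3): 0.41 vs {0.33, 0.28, 0.13, 0.10} → pass.
Per (methods 1·2): 0.32 vs {0.21, 0.13, 0.11, 0.04} → pass.
Per (methods 1·3): 0.48 vs {0.16, 0.22, 0.03, 0.18} → pass.
Per (methods 2·3): 0.39 vs {0.21, 0.28, 0.10, 0.13} → pass.
0 of 9 fail.

0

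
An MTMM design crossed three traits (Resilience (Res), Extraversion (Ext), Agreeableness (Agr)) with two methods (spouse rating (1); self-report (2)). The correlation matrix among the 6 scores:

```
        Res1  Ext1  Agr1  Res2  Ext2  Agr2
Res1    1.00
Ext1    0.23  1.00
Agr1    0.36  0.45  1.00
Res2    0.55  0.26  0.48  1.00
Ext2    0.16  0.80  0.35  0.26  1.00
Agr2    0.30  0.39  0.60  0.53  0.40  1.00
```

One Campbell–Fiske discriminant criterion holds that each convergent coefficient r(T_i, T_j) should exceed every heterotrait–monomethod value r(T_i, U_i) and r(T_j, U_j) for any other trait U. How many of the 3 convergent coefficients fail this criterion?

0

Convergent coefficients and their comparison sets:
Res (methods 1·2): 0.55 vs {0.23, 0.26, 0.36, 0.53} → pass.
Ext (methods 1·2): 0.80 vs {0.23, 0.26, 0.45, 0.40} → pass.
Agr (methods 1·2): 0.60 vs {0.36, 0.53, 0.45, 0.40} → pass.
0 of 3 fail.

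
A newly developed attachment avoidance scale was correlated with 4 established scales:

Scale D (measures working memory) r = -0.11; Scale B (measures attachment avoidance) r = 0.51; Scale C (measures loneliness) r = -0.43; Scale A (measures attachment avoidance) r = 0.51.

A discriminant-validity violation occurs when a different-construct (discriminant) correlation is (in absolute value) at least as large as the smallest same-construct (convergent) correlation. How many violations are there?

Convergent (same construct = attachment avoidance): Scale B, Scale A.
Smallest convergent = 0.51. Discriminant |r|: 0.11, 0.43; count ≥ 0.51 → 0.

0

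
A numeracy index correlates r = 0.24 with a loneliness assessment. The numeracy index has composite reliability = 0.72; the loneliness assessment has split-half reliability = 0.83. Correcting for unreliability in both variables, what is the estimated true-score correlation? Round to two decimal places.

0.31

r_true = r_obs / √(r_xx · r_yy) = 0.24 / √(0.72 × 0.83) = 0.24 / √0.5976 = 0.24 / 0.7730 ≈ 0.31.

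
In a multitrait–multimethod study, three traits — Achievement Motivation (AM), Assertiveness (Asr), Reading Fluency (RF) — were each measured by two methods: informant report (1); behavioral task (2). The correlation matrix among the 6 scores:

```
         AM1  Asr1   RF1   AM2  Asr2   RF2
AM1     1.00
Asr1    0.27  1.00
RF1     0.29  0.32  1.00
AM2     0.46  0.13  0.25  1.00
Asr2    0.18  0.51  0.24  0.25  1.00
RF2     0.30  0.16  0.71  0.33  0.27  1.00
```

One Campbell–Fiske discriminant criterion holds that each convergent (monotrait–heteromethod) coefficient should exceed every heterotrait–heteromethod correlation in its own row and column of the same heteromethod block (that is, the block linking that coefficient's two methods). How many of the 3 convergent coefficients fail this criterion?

0

Convergent coefficients and their comparison sets:
AM (methods 1·2): 0.46 vs {0.18, 0.13, 0.30, 0.25} → pass.
Asr (methods 1·2): 0.51 vs {0.13, 0.18, 0.16, 0.24} → pass.
RF (methods 1·2): 0.71 vs {0.25, 0.30, 0.24, 0.16} → pass.
0 of 3 fail.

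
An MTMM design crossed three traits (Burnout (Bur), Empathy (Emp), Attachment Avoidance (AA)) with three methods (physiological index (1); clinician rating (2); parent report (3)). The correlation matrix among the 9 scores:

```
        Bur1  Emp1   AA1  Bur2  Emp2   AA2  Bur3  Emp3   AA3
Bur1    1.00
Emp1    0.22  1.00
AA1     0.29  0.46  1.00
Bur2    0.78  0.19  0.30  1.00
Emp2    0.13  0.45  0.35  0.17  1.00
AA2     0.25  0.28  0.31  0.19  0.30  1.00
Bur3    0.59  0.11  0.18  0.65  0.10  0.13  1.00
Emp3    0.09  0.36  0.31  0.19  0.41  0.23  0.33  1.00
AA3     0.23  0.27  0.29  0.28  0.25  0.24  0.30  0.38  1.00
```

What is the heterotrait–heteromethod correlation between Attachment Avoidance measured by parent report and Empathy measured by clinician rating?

Different traits and methods: r(AA3, Emp2) = 0.25.

0.25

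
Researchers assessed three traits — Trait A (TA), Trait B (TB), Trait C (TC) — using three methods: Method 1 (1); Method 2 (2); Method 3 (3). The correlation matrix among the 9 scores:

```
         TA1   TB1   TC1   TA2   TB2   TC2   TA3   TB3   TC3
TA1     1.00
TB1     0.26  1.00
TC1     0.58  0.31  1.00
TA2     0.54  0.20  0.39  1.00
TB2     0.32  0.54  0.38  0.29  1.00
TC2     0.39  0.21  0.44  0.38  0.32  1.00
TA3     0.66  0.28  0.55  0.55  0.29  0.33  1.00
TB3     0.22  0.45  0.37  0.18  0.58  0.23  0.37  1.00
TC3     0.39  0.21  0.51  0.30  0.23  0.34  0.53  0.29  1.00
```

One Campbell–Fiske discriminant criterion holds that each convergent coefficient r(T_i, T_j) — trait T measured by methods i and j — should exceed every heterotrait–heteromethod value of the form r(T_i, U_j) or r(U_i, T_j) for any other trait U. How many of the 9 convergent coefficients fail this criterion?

Convergent coefficients and their comparison sets:
TA (methods 1·2): 0.54 vs {0.32, 0.20, 0.39, 0.39} → pass.
TA (methods 1·3): 0.66 vs {0.22, 0.28, 0.39, 0.55} → pass.
TA (methods 2·3): 0.55 vs {0.18, 0.29, 0.30, 0.33} → pass.
TB (methods 1·2): 0.54 vs {0.20, 0.32, 0.21, 0.38} → pass.
TB (methods 1·3): 0.45 vs {0.28, 0.22, 0.21, 0.37} → pass.
TB (methods 2·3): 0.58 vs {0.29, 0.18, 0.23, 0.23} → pass.
TC (methods 1·2): 0.44 vs {0.39, 0.39, 0.38, 0.21} → pass.
TC (methods 1·3): 0.51 vs {0.55, 0.39, 0.37, 0.21} → fail.
TC (methods 2·3): 0.34 vs {0.33, 0.30, 0.23, 0.23} → pass.
1 of 9 fail.

1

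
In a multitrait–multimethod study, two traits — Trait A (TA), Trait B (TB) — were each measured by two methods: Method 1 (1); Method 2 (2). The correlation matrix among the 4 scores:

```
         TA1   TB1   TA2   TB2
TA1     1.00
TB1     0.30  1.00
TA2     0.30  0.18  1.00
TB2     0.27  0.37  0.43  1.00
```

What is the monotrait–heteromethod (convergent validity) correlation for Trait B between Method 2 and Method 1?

0.37

Same trait (TB), different methods: r(TB2, TB1) = 0.37.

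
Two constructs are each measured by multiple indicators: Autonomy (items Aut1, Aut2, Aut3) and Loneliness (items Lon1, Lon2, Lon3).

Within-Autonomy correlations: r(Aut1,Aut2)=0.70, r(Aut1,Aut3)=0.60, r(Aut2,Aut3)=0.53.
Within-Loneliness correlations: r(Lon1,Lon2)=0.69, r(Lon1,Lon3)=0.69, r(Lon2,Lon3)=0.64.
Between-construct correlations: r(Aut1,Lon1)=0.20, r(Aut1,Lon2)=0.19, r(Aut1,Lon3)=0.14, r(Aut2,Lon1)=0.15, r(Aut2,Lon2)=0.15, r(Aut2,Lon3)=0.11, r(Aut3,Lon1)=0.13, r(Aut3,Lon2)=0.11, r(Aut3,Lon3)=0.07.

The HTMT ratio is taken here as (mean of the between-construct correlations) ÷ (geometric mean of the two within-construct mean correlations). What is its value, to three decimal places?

Between-construct mean = 1.25/9 = 0.1389.
Mean within-Aut = 1.83/3 = 0.6100; mean within-Lon = 2.02/3 = 0.6733.
Geometric mean = √(0.6100 × 0.6733) = 0.6409.
HTMT = 0.1389 / 0.6409 = 0.217.

0.217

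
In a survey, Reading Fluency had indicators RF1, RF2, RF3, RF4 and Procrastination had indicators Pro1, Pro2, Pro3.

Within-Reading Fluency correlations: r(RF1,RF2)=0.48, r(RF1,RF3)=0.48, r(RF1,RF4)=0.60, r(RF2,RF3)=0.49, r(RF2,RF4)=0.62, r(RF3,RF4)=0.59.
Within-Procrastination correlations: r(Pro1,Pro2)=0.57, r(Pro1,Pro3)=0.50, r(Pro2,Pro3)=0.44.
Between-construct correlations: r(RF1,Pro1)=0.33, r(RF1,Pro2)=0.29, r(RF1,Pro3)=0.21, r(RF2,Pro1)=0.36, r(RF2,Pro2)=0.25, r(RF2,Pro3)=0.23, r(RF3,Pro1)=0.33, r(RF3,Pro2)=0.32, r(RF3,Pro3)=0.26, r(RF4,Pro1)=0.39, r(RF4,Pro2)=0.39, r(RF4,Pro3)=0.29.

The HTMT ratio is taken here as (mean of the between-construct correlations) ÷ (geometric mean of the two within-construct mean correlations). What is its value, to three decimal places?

0.582

Mean heterotrait r = 3.65/12 = 0.3042.
Mean within-RF = 3.26/6 = 0.5433; mean within-Pro = 1.51/3 = 0.5033.
Geometric mean = √(0.5433 × 0.5033) = 0.5229.
HTMT = 0.3042 / 0.5229 = 0.582.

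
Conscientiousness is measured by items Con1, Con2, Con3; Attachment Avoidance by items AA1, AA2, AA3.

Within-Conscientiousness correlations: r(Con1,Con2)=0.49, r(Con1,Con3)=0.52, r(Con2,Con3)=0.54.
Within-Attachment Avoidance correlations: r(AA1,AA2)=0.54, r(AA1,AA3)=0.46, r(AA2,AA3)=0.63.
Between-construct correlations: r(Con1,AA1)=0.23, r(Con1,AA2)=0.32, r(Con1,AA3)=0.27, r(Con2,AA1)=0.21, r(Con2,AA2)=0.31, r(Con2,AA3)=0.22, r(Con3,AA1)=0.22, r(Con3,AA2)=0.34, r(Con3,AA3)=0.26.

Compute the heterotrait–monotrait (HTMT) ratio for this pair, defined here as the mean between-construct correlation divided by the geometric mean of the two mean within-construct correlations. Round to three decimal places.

Mean between = 2.38/9 = 0.2644.
Mean within-Con = 1.55/3 = 0.5167; mean within-AA = 1.63/3 = 0.5433.
Geometric mean = √(0.5167 × 0.5433) = 0.5298.
HTMT = 0.2644 / 0.5298 = 0.499.

0.499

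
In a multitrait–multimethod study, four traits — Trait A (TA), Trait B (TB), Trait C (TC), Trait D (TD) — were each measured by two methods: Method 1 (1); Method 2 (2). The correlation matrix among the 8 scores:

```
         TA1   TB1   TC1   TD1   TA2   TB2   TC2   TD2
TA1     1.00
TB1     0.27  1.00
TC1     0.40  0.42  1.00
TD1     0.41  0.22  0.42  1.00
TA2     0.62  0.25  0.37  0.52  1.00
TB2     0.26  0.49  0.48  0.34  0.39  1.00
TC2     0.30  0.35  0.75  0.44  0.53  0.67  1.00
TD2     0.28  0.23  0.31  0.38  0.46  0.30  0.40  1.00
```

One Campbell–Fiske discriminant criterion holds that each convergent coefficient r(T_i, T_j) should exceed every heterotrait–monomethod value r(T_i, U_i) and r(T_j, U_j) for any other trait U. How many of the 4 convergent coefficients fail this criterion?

2

Convergent coefficients and their comparison sets:
TA (methods 1·2): 0.62 vs {0.27, 0.39, 0.40, 0.53, 0.41, 0.46} → pass.
TB (methods 1·2): 0.49 vs {0.27, 0.39, 0.42, 0.67, 0.22, 0.30} → fail.
TC (methods 1·2): 0.75 vs {0.40, 0.53, 0.42, 0.67, 0.42, 0.40} → pass.
TD (methods 1·2): 0.38 vs {0.41, 0.46, 0.22, 0.30, 0.42, 0.40} → fail.
2 of 4 fail.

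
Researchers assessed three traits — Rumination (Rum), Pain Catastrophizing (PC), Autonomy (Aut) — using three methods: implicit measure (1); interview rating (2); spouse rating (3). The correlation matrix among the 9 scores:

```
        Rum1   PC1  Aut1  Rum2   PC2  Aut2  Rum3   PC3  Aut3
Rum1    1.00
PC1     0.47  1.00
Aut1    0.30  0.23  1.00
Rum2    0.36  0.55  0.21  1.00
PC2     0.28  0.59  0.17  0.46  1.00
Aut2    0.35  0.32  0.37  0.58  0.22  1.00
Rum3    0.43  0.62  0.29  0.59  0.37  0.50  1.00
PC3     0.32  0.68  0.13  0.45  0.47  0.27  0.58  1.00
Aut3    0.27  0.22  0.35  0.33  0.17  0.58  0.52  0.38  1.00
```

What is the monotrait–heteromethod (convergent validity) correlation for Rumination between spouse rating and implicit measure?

0.43

Same trait (Rum), different methods: r(Rum3, Rum1) = 0.43.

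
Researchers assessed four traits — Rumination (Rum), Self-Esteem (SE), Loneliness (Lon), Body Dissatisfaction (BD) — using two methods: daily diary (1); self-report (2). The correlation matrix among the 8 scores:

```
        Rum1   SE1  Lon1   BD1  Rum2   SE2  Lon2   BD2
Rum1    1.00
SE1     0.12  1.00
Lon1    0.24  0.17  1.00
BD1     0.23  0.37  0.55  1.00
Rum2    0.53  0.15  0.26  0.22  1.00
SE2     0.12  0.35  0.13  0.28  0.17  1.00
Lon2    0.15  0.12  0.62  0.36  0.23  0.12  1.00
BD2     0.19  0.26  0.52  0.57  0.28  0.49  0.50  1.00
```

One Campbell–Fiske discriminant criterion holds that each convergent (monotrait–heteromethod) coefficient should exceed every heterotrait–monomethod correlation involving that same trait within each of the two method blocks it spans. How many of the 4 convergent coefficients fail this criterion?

1

Checking each validity diagonal entry against its comparison values:
Rum (methods 1·2): 0.53 vs {0.12, 0.17, 0.24, 0.23, 0.23, 0.28} → pass.
SE (methods 1·2): 0.35 vs {0.12, 0.17, 0.17, 0.12, 0.37, 0.49} → fail.
Lon (methods 1·2): 0.62 vs {0.24, 0.23, 0.17, 0.12, 0.55, 0.50} → pass.
BD (methods 1·2): 0.57 vs {0.23, 0.28, 0.37, 0.49, 0.55, 0.50} → pass.
1 of 4 fail.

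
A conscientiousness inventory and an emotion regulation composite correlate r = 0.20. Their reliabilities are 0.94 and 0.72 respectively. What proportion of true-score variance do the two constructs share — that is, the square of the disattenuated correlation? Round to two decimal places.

Disattenuated r = 0.20 / √(0.94 × 0.72) = 0.20 / 0.8227 = 0.2431.
Shared true-score variance = 0.2431² = 0.0591 ≈ 0.06.

0.06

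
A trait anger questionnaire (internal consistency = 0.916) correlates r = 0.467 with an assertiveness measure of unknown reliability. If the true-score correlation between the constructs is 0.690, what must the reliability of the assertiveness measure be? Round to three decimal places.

0.500

r_true = r_obs / √(r_xx · r_yy) ⇒ 0.690 = 0.467 / √(0.916 · r_yy).
√(0.916 · r_yy) = 0.467 / 0.690 = 0.6768; 0.916 · r_yy = 0.4581; r_yy = 0.4581 / 0.916 ≈ 0.500.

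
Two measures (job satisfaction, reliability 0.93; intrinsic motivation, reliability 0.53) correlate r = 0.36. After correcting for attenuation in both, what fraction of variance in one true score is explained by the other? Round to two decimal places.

Disattenuated r = 0.36 / √(0.93 × 0.53) = 0.36 / 0.7021 = 0.5127.
Shared true-score variance = 0.5127² = 0.2629 ≈ 0.26.

0.26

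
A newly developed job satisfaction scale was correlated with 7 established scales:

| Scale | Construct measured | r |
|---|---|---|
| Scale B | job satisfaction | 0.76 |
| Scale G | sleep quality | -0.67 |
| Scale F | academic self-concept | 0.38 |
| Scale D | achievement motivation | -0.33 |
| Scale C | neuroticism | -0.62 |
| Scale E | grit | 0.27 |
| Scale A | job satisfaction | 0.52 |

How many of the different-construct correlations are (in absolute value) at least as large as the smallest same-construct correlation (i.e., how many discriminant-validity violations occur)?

Convergent (same construct = job satisfaction): Scale B, Scale A.
Smallest convergent = 0.52. Discriminant |r|: 0.67, 0.38, 0.33, 0.62, 0.27; count ≥ 0.52 → 2.

2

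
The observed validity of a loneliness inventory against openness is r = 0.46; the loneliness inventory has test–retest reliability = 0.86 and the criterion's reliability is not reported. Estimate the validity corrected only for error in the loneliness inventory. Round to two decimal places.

0.50

Single correction: r_c = r_obs / √r_xx = 0.46 / √0.86 = 0.46 / 0.9274 ≈ 0.50.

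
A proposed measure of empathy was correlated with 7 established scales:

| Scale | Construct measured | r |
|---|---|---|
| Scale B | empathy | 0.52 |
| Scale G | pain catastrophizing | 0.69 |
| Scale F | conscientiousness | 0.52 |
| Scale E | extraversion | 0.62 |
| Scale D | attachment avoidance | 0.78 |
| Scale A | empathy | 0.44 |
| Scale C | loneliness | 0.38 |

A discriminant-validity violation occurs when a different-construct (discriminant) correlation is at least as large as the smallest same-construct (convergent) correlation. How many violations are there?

4

Convergent (same construct = empathy): Scale B, Scale A.
Smallest convergent = 0.44. Discriminant values: 0.69, 0.52, 0.62, 0.78, 0.38; count ≥ 0.44 → 4.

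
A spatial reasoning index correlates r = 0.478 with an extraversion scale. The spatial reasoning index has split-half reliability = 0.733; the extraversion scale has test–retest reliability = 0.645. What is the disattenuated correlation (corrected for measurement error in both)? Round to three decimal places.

0.695

r_true = r_obs / √(r_xx · r_yy) = 0.478 / √(0.733 × 0.645) = 0.478 / √0.472785 = 0.478 / 0.6876 ≈ 0.695.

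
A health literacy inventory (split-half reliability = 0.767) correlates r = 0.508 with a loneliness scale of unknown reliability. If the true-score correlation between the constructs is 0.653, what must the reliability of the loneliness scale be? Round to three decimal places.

r_true = r_obs / √(r_xx · r_yy) ⇒ 0.653 = 0.508 / √(0.767 · r_yy).
√(0.767 · r_yy) = 0.508 / 0.653 = 0.7779; 0.767 · r_yy = 0.6051; r_yy = 0.6051 / 0.767 ≈ 0.789.

0.789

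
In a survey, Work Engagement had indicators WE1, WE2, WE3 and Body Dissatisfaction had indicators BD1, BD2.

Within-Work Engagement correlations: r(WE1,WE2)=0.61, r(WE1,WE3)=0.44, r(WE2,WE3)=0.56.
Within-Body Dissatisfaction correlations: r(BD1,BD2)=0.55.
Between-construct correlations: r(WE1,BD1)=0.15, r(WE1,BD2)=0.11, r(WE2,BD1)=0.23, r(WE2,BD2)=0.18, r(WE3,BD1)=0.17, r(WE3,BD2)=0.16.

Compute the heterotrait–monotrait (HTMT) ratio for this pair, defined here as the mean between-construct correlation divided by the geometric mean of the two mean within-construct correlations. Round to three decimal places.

Mean between = 1.00/6 = 0.1667.
Mean within-WE = 1.61/3 = 0.5367; mean within-BD = 0.55/1 = 0.5500.
Geometric mean = √(0.5367 × 0.5500) = 0.5433.
HTMT = 0.1667 / 0.5433 = 0.307.

0.307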